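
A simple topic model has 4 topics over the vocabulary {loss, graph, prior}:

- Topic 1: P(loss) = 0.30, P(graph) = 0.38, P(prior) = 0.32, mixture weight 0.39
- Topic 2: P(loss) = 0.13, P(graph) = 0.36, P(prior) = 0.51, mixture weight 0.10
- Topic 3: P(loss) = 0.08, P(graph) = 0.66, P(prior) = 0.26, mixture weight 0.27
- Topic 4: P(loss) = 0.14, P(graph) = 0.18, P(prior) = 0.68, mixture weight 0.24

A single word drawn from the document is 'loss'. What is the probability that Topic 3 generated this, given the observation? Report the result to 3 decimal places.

By Bayes' theorem, P(k | x) = P(Z=k) f_k(x) / Σ_j P(Z=j) f_j(x).
Categorical probabilities:
  L_1 = 0.3
  L_2 = 0.13
  L_3 = 0.08
  L_4 = 0.14
Weight by the priors:
  P(Z=1)·L_1 = 0.39 × 0.3 = 0.117
  P(Z=2)·L_2 = 0.10 × 0.13 = 0.013
  P(Z=3)·L_3 = 0.27 × 0.08 = 0.0216
  P(Z=4)·L_4 = 0.24 × 0.14 = 0.0336
Sum: 0.117 + 0.013 + 0.0216 + 0.0336 = 0.1852
P(Topic 3 | data) = 0.0216 / 0.1852 ≈ 0.117

0.117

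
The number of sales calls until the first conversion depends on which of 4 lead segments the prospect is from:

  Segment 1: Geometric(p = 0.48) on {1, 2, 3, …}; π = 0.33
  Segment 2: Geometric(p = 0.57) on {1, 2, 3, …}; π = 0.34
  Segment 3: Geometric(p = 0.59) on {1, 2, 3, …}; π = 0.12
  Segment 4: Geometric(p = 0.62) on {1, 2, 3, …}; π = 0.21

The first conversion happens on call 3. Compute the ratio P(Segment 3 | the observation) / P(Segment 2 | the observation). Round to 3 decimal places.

Since P(k|x) ∝ w_k f_k(x), the posterior odds are w_i f_i(x) / (w_j f_j(x)).
Evaluate each component's likelihood at the observed value:
  p_1 = 0.48·(1−0.48)^2 = 0.48·0.2704 = 0.129792
  p_2 = 0.57·(1−0.57)^2 = 0.57·0.1849 = 0.105393
  p_3 = 0.59·(1−0.59)^2 = 0.59·0.1681 = 0.099179
  p_4 = 0.62·(1−0.62)^2 = 0.62·0.1444 = 0.089528
Odds = (0.12/0.34) × (0.099179/0.105393) = 0.352941 × 0.94104 ≈ 0.332

0.332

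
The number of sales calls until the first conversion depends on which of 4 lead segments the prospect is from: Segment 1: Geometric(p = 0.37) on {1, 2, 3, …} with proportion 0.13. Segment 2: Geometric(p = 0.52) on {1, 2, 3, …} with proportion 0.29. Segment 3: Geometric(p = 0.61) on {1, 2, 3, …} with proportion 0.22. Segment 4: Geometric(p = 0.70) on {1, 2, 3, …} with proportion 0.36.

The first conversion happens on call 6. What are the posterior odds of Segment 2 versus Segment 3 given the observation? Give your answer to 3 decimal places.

3.173

Posterior odds = (π_i f_i(x)) / (π_j f_j(x)); the normalising sum cancels.
Evaluate each component's likelihood at the observed value:
  f_1 = 0.37·(1−0.37)^5 = 0.37·0.0992437 = 0.0367202
  f_2 = 0.52·(1−0.52)^5 = 0.52·0.0254804 = 0.0132498
  f_3 = 0.61·(1−0.61)^5 = 0.61·0.00902242 = 0.00550368
  f_4 = 0.70·(1−0.70)^5 = 0.70·0.00243 = 0.001701
Odds = (0.29/0.22) × (0.0132498/0.00550368) = 1.31818 × 2.40745 ≈ 3.173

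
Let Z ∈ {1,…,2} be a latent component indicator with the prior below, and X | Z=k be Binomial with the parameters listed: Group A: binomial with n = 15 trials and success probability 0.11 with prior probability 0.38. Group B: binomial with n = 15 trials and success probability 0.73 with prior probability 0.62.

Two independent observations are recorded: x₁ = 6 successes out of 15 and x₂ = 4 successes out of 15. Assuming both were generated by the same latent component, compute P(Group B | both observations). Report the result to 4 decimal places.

Apply Bayes' rule: the posterior for each component is proportional to its prior times its likelihood at x.
Since both observations come from the same component, the likelihood for component k is f_k(x₁)·f_k(x₂).
  f_A = [C(15,6)·0.11^6·0.89^9 = 5005·1.77156e-06·0.350356 = 0.00310649] × [0.0554617] = 0.000172291
  f_B = [C(15,6)·0.73^6·0.27^9 = 5005·0.151334·7.6256e-06 = 0.00577584] × [0.000215489] = 1.24463e-06
Unnormalised posteriors:
  P(Z=A)·f_A = 0.38 × 0.000172291 = 6.54707e-05
  P(Z=B)·f_B = 0.62 × 1.24463e-06 = 7.71671e-07
Marginal: 6.54707e-05 + 7.71671e-07 = 6.62424e-05
P(Group B | x₁,x₂) = 7.71671e-07 / 6.62424e-05 ≈ 0.0116

0.0116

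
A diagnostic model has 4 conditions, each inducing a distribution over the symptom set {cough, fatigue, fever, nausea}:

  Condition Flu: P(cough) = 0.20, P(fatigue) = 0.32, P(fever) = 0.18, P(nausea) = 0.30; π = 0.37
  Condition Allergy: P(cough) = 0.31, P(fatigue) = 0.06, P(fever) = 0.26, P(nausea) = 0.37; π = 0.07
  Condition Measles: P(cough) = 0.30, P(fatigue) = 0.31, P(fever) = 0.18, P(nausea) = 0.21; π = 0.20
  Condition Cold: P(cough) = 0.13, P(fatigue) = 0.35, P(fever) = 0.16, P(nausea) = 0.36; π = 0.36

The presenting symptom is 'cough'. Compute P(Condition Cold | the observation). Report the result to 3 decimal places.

0.231

The responsibility of component k is w_k f_k(x) divided by Σ_j w_j f_j(x).
Categorical probabilities:
  f_Flu = P(cough | comp) = 0.20
  f_Allergy = P(cough | comp) = 0.31
  f_Measles = P(cough | comp) = 0.30
  f_Cold = P(cough | comp) = 0.13
Prior × likelihood for each component:
  w_Flu·f_Flu = 0.37 × 0.2 = 0.074
  w_Allergy·f_Allergy = 0.07 × 0.31 = 0.0217
  w_Measles·f_Measles = 0.20 × 0.3 = 0.06
  w_Cold·f_Cold = 0.36 × 0.13 = 0.0468
Marginal: 0.074 + 0.0217 + 0.06 + 0.0468 = 0.2025
P(Condition Cold | 'cough') ≈ 0.231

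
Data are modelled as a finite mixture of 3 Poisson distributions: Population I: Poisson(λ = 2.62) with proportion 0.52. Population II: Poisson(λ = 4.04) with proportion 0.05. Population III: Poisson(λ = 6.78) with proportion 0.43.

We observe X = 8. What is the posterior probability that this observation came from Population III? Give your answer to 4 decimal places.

P(component k | x) = P(Z=k)·f_k(x) / marginal(x), where marginal(x) = Σ_j P(Z=j)·f_j(x).
Component likelihoods at x = 8:
  p_I = e^(−2.62)·2.62^8/8! = 0.00400902
  p_II = e^(−4.04)·4.04^8/8! = 0.0309728
  p_III = e^(−6.78)·6.78^8/8! = 0.125835
Multiply by the mixture weights:
  P(Z=I)·p_I = 0.52 × 0.00400902 = 0.00208469
  P(Z=II)·p_II = 0.05 × 0.0309728 = 0.00154864
  P(Z=III)·p_III = 0.43 × 0.125835 = 0.0541089
Evidence: 0.00208469 + 0.00154864 + 0.0541089 = 0.0577423
P(Population III | the observation) ≈ 0.9371

0.9371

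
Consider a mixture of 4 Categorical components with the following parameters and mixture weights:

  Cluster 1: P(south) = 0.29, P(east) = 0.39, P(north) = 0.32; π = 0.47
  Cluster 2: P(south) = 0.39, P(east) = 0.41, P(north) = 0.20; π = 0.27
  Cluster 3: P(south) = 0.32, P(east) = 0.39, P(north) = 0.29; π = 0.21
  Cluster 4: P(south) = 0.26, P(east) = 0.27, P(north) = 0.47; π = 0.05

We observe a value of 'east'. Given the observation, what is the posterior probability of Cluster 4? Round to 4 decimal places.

0.0347

Apply Bayes' rule: the posterior for each component is proportional to its prior times its likelihood at x.
Evaluate each component's likelihood at the observed value:
  f_1 = P(east | comp) = 0.39
  f_2 = P(east | comp) = 0.41
  f_3 = P(east | comp) = 0.39
  f_4 = P(east | comp) = 0.27
Multiply by the mixture weights:
  w_1·f_1 = 0.47 × 0.39 = 0.1833
  w_2·f_2 = 0.27 × 0.41 = 0.1107
  w_3·f_3 = 0.21 × 0.39 = 0.0819
  w_4·f_4 = 0.05 × 0.27 = 0.0135
Marginal: 0.1833 + 0.1107 + 0.0819 + 0.0135 = 0.3894
P(Cluster 4 | data) ≈ 0.0347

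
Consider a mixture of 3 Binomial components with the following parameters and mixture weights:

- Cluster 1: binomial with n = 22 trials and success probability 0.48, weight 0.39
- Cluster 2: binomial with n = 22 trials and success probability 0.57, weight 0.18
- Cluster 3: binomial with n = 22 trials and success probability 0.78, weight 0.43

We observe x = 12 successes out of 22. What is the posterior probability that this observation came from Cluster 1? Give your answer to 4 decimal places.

0.6206

Apply Bayes' rule: the posterior for each component is proportional to its prior times its likelihood at x.
Evaluate each component's likelihood at the observed value:
  f_1 = 0.139828
  f_2 = 0.16438
  f_3 = 0.00871021
Multiply by the mixture weights:
  P(Z=1)·f_1 = 0.39 × 0.139828 = 0.054533
  P(Z=2)·f_2 = 0.18 × 0.16438 = 0.0295884
  P(Z=3)·f_3 = 0.43 × 0.00871021 = 0.00374539
Normaliser: 0.054533 + 0.0295884 + 0.00374539 = 0.0878668
So the posterior for Cluster 1 is 0.054533 / 0.0878668 ≈ 0.6206.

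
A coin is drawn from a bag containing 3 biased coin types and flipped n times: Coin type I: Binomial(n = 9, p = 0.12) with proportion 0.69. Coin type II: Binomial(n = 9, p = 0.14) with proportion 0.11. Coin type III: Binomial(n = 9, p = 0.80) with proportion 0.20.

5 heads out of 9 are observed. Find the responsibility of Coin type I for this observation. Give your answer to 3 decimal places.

0.087

Posterior ∝ prior × likelihood, so P(k | x) ∝ w_k f_k(x); normalise over all components.
Binomial probabilities:
  p_I = C(9,5)·0.12^5·0.88^4 = 126·2.48832e-05·0.599695 = 0.00188021
  p_II = C(9,5)·0.14^5·0.86^4 = 126·5.37824e-05·0.547008 = 0.00370685
  p_III = C(9,5)·0.80^5·0.20^4 = 126·0.32768·0.0016 = 0.0660603
Multiply by the mixture weights:
  w_I·p_I = 0.69 × 0.00188021 = 0.00129735
  w_II·p_II = 0.11 × 0.00370685 = 0.000407753
  w_III·p_III = 0.20 × 0.0660603 = 0.0132121
Sum: 0.00129735 + 0.000407753 + 0.0132121 = 0.0149172
P(Coin type I | 5 heads out of 9) ≈ 0.087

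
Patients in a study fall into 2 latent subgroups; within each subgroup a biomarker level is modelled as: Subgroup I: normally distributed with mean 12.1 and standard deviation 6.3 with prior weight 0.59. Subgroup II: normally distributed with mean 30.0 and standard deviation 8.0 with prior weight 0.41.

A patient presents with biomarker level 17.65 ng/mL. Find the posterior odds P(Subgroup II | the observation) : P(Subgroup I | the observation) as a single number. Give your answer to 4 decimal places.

0.2450

Posterior odds = (π_i f_i(x)) / (π_j f_j(x)); the normalising sum cancels.
Normal densities:
  L_I = 0.0429582
  L_II = 0.0151469
Odds = (0.41/0.59) × (0.0151469/0.0429582) = 0.694915 × 0.352595 ≈ 0.2450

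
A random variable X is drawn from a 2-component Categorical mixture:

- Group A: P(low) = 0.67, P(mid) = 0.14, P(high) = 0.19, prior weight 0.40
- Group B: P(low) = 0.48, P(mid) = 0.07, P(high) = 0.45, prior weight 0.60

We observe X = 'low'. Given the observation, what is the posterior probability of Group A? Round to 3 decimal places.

0.482

Posterior ∝ prior × likelihood, so P(k | x) ∝ w_k f_k(x); normalise over all components.
Component likelihoods at x = 'low':
  p_A = P(low | comp) = 0.67
  p_B = P(low | comp) = 0.48
Prior × likelihood for each component:
  w_A·p_A = 0.40 × 0.67 = 0.268
  w_B·p_B = 0.60 × 0.48 = 0.288
Sum: 0.268 + 0.288 = 0.556
So the posterior for Group A is 0.268 / 0.556 ≈ 0.482.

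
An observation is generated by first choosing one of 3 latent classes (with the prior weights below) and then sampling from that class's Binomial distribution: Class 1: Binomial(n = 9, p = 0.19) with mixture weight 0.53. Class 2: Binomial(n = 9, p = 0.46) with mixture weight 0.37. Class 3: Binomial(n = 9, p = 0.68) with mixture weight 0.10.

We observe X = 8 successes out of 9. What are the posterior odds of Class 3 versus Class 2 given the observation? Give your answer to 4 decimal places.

3.6523

The posterior odds equal the prior odds times the likelihood ratio: (P(Z=i)/P(Z=j))·(f_i(x)/f_j(x)).
Binomial probabilities:
  f_1 = 1.2381e-05
  f_2 = 0.00974314
  f_3 = 0.131663
Posterior odds = (P(Z=3)·f_3) / (P(Z=2)·f_2) = (0.10·0.131663) / (0.37·0.00974314) = 0.0131663 / 0.00360496 ≈ 3.6523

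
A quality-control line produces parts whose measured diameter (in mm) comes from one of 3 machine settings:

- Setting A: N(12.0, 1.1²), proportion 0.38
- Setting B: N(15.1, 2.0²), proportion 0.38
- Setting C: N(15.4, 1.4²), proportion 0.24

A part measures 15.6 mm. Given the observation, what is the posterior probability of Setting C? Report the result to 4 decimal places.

By Bayes' theorem, P(k | x) = w_k f_k(x) / Σ_j w_j f_j(x).
Evaluate each component's likelihood at the observed value:
  f_A = (1/(1.1·√(2π)))·exp(−(15.6−12.0)²/(2·1.1²)) = 0.362675·exp(-5.35537) = 0.00171281
  f_B = (1/(2.0·√(2π)))·exp(−(15.6−15.1)²/(2·2.0²)) = 0.199471·exp(-0.03125) = 0.193334
  f_C = (1/(1.4·√(2π)))·exp(−(15.6−15.4)²/(2·1.4²)) = 0.284959·exp(-0.01020) = 0.282066
Prior × likelihood for each component:
  w_A·f_A = 0.38 × 0.00171281 = 0.000650867
  w_B·f_B = 0.38 × 0.193334 = 0.0734669
  w_C·f_C = 0.24 × 0.282066 = 0.0676958
Marginal: 0.000650867 + 0.0734669 + 0.0676958 = 0.141814
P(Setting C | x) = 0.0676958 / 0.141814 ≈ 0.4774

0.4774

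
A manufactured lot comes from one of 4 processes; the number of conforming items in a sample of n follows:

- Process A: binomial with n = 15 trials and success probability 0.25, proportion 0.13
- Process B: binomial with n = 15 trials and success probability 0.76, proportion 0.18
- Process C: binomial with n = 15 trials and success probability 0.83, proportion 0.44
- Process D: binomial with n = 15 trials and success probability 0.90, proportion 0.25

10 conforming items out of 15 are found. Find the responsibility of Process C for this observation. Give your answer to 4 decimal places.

0.4893

Apply Bayes' rule: the posterior for each component is proportional to its prior times its likelihood at x.
Evaluate each component's likelihood at the observed value:
  p_A = 0.000679613
  p_B = 0.153726
  p_C = 0.0661578
  p_D = 0.0104708
Unnormalised posteriors:
  π_A·p_A = 0.13 × 0.000679613 = 8.83497e-05
  π_B·p_B = 0.18 × 0.153726 = 0.0276707
  π_C·p_C = 0.44 × 0.0661578 = 0.0291094
  π_D·p_D = 0.25 × 0.0104708 = 0.0026177
Normaliser: 8.83497e-05 + 0.0276707 + 0.0291094 + 0.0026177 = 0.0594862
P(Process C | data) = 0.0291094 / 0.0594862 ≈ 0.4893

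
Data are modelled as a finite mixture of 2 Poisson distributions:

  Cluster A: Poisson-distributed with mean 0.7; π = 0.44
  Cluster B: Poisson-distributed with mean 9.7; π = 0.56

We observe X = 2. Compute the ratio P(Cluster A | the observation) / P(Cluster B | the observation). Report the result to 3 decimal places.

Only the two components matter; the odds are (π_i f_i(x)) / (π_j f_j(x)).
Evaluate each component's likelihood at the observed value:
  p_A = e^(−0.7)·0.7^2/2! = 0.121663
  p_B = e^(−9.7)·9.7^2/2! = 0.00288308
Posterior odds = (π_A·p_A) / (π_B·p_B) = (0.44·0.121663) / (0.56·0.00288308) = 0.0535319 / 0.00161453 ≈ 33.156

33.156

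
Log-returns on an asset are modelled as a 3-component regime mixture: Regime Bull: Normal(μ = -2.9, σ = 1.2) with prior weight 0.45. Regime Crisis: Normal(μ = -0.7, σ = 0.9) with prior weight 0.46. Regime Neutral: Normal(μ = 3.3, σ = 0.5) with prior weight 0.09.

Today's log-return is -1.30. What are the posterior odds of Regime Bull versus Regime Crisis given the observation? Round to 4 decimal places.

Since P(k|x) ∝ π_k f_k(x), the posterior odds are π_i f_i(x) / (π_j f_j(x)).
Component likelihoods at x = -1.30:
  p_Bull = (1/(1.2·√(2π)))·exp(−(-1.30−-2.9)²/(2·1.2²)) = 0.332452·exp(-0.88889) = 0.136675
  p_Crisis = (1/(0.9·√(2π)))·exp(−(-1.30−-0.7)²/(2·0.9²)) = 0.443269·exp(-0.22222) = 0.354942
  p_Neutral = (1/(0.5·√(2π)))·exp(−(-1.30−3.3)²/(2·0.5²)) = 0.797885·exp(-42.32000) = 3.33118e-19
0.0615038 / 0.163273 ≈ 0.3767

0.3767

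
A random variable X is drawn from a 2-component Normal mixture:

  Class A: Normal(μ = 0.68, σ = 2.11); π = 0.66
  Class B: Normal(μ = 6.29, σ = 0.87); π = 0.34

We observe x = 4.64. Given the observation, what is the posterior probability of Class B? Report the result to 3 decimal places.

0.546

Apply Bayes' rule: the posterior for each component is proportional to its prior times its likelihood at x.
Component likelihoods at x = 4.64:
  f_A = 0.0324916
  f_B = 0.0759158
Prior × likelihood for each component:
  π_A·f_A = 0.66 × 0.0324916 = 0.0214445
  π_B·f_B = 0.34 × 0.0759158 = 0.0258114
Normaliser: 0.0214445 + 0.0258114 = 0.0472558
So the posterior for Class B is 0.0258114 / 0.0472558 ≈ 0.546.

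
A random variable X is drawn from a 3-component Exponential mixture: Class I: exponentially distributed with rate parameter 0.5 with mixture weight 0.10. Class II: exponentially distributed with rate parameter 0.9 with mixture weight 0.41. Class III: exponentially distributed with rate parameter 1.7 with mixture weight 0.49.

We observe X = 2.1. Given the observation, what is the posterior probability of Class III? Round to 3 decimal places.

Posterior ∝ prior × likelihood, so P(k | x) ∝ P(Z=k) f_k(x); normalise over all components.
Exponential densities:
  f_I = 0.5·e^(−0.5·2.1) = 0.5·e^(−1.0500) = 0.174969
  f_II = 0.9·e^(−0.9·2.1) = 0.9·e^(−1.8900) = 0.135965
  f_III = 1.7·e^(−1.7·2.1) = 1.7·e^(−3.5700) = 0.047865
Weight by the priors:
  P(Z=I)·f_I = 0.10 × 0.174969 = 0.0174969
  P(Z=II)·f_II = 0.41 × 0.135965 = 0.0557455
  P(Z=III)·f_III = 0.49 × 0.047865 = 0.0234538
Marginal: 0.0174969 + 0.0557455 + 0.0234538 = 0.0966962
P(Class III | data) ≈ 0.243

0.243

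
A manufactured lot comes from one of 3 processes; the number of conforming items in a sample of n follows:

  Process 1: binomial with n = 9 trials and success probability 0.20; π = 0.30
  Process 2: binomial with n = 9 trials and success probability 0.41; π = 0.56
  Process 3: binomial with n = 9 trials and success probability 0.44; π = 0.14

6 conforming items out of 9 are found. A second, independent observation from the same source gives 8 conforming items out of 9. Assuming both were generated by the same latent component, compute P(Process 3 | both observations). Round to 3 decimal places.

0.353

By Bayes' theorem, P(k | x) = π_k f_k(x) / Σ_j π_j f_j(x).
Since both observations come from the same component, the likelihood for component k is f_k(x₁)·f_k(x₂).
  p_1 = [0.00275251] × [1.8432e-05] = 5.07343e-08
  p_2 = [0.081948] × [0.00424] = 0.000347459
  p_3 = [0.107043] × [0.0070803] = 0.000757899
Weight by the priors:
  π_1·p_1 = 0.30 × 5.07343e-08 = 1.52203e-08
  π_2·p_2 = 0.56 × 0.000347459 = 0.000194577
  π_3·p_3 = 0.14 × 0.000757899 = 0.000106106
Marginal: 1.52203e-08 + 0.000194577 + 0.000106106 = 0.000300698
So the posterior for Process 3 is 0.000106106 / 0.000300698 ≈ 0.353.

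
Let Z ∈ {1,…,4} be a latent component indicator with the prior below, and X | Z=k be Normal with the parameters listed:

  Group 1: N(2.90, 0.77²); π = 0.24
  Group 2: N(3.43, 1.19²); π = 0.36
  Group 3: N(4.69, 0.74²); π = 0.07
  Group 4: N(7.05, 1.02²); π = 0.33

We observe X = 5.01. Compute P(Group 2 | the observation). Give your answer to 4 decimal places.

0.4773

The responsibility of component k is w_k f_k(x) divided by Σ_j w_j f_j(x).
Component likelihoods at x = 5.01:
  p_1 = (1/(0.77·√(2π)))·exp(−(5.01−2.90)²/(2·0.77²)) = 0.518107·exp(-3.75451) = 0.0121299
  p_2 = (1/(1.19·√(2π)))·exp(−(5.01−3.43)²/(2·1.19²)) = 0.335246·exp(-0.88143) = 0.138855
  p_3 = (1/(0.74·√(2π)))·exp(−(5.01−4.69)²/(2·0.74²)) = 0.539111·exp(-0.09350) = 0.49099
  p_4 = (1/(1.02·√(2π)))·exp(−(5.01−7.05)²/(2·1.02²)) = 0.391120·exp(-2.00000) = 0.0529323
Prior × likelihood for each component:
  w_1·p_1 = 0.24 × 0.0121299 = 0.00291117
  w_2·p_2 = 0.36 × 0.138855 = 0.0499877
  w_3·p_3 = 0.07 × 0.49099 = 0.0343693
  w_4·p_4 = 0.33 × 0.0529323 = 0.0174677
Denominator: 0.00291117 + 0.0499877 + 0.0343693 + 0.0174677 = 0.104736
P(Group 2 | 5.01) = 0.0499877 / 0.104736 ≈ 0.4773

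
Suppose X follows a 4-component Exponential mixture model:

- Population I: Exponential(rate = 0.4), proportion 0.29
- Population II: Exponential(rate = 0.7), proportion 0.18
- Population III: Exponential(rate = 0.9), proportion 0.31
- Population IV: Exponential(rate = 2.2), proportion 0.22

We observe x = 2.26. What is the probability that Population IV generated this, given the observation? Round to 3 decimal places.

0.030

Posterior ∝ prior × likelihood, so P(k | x) ∝ P(Z=k) f_k(x); normalise over all components.
Evaluate each component's likelihood at the observed value:
  f_I = 0.161979
  f_II = 0.143894
  f_III = 0.11773
  f_IV = 0.0152444
Multiply by the mixture weights:
  P(Z=I)·f_I = 0.29 × 0.161979 = 0.0469738
  P(Z=II)·f_II = 0.18 × 0.143894 = 0.025901
  P(Z=III)·f_III = 0.31 × 0.11773 = 0.0364963
  P(Z=IV)·f_IV = 0.22 × 0.0152444 = 0.00335377
Denominator: 0.0469738 + 0.025901 + 0.0364963 + 0.00335377 = 0.112725
So the posterior for Population IV is 0.00335377 / 0.112725 ≈ 0.030.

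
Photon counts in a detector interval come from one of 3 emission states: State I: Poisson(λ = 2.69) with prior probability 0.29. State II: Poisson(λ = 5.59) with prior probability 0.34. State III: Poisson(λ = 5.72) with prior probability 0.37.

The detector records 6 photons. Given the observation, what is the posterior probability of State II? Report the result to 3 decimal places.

The responsibility of component k is π_k f_k(x) divided by Σ_j π_j f_j(x).
Poisson probabilities:
  L_I = e^(−2.69)·2.69^6/6! = 0.0357214
  L_II = e^(−5.59)·5.59^6/6! = 0.158282
  L_III = e^(−5.72)·5.72^6/6! = 0.159544
Multiply by the mixture weights:
  π_I·L_I = 0.29 × 0.0357214 = 0.0103592
  π_II·L_II = 0.34 × 0.158282 = 0.053816
  π_III·L_III = 0.37 × 0.159544 = 0.0590311
Denominator: 0.0103592 + 0.053816 + 0.0590311 = 0.123206
Responsibility of State II: 0.053816 / 0.123206 ≈ 0.437

0.437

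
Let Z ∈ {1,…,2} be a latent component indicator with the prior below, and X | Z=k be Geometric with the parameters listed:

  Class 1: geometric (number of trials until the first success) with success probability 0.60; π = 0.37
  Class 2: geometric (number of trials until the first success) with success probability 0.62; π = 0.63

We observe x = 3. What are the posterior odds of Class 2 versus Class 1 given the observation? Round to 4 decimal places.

1.5879

Posterior odds = (w_i f_i(x)) / (w_j f_j(x)); the normalising sum cancels.
Component likelihoods at x = 3:
  p_1 = 0.60·(1−0.60)^2 = 0.60·0.16 = 0.096
  p_2 = 0.62·(1−0.62)^2 = 0.62·0.1444 = 0.089528
Odds = (0.63/0.37) × (0.089528/0.096) = 1.7027 × 0.932583 ≈ 1.5879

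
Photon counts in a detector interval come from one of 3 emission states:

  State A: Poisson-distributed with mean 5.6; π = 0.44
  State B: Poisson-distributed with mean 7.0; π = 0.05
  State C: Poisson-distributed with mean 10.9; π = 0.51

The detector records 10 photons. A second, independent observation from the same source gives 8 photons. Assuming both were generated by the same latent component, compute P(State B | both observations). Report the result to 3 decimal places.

0.064

Posterior ∝ prior × likelihood, so P(k | x) ∝ π_k f_k(x); normalise over all components.
Since both observations come from the same component, the likelihood for component k is f_k(x₁)·f_k(x₂).
  p_A = [e^(−5.6)·5.6^10/10! = 0.0309078] × [0.0887022] = 0.00274159
  p_B = [e^(−7.0)·7.0^10/10! = 0.0709833] × [0.130377] = 0.00925462
  p_C = [e^(−10.9)·10.9^10/10! = 0.120418] × [0.0912182] = 0.0109843
Unnormalised posteriors:
  π_A·p_A = 0.44 × 0.00274159 = 0.0012063
  π_B·p_B = 0.05 × 0.00925462 = 0.000462731
  π_C·p_C = 0.51 × 0.0109843 = 0.00560201
Marginal: 0.0012063 + 0.000462731 + 0.00560201 = 0.00727104
So the posterior for State B is 0.000462731 / 0.00727104 ≈ 0.064.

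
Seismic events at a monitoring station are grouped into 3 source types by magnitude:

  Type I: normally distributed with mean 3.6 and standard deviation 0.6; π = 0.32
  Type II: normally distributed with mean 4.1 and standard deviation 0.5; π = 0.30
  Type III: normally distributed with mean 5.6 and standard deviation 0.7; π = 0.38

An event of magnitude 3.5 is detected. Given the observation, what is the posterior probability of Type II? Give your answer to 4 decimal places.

0.3544

P(component k | x) = π_k·f_k(x) / marginal(x), where marginal(x) = Σ_j π_j·f_j(x).
Normal densities:
  p_I = (1/(0.6·√(2π)))·exp(−(3.5−3.6)²/(2·0.6²)) = 0.664904·exp(-0.01389) = 0.655733
  p_II = (1/(0.5·√(2π)))·exp(−(3.5−4.1)²/(2·0.5²)) = 0.797885·exp(-0.72000) = 0.388372
  p_III = (1/(0.7·√(2π)))·exp(−(3.5−5.6)²/(2·0.7²)) = 0.569918·exp(-4.50000) = 0.00633121
Prior × likelihood for each component:
  π_I·p_I = 0.32 × 0.655733 = 0.209835
  π_II·p_II = 0.30 × 0.388372 = 0.116512
  π_III·p_III = 0.38 × 0.00633121 = 0.00240586
Denominator: 0.209835 + 0.116512 + 0.00240586 = 0.328752
P(Type II | 3.5) = 0.116512 / 0.328752 ≈ 0.3544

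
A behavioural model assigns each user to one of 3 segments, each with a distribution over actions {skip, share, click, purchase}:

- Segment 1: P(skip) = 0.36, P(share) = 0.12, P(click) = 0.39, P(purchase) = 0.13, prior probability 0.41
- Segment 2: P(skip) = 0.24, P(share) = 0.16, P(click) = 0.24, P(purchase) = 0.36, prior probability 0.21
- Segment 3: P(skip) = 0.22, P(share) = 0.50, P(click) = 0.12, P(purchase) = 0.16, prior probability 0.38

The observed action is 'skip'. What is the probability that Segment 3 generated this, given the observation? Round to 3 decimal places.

0.297

The responsibility of component k is π_k f_k(x) divided by Σ_j π_j f_j(x).
Categorical probabilities:
  L_1 = 0.36
  L_2 = 0.24
  L_3 = 0.22
Unnormalised posteriors:
  π_1·L_1 = 0.41 × 0.36 = 0.1476
  π_2·L_2 = 0.21 × 0.24 = 0.0504
  π_3·L_3 = 0.38 × 0.22 = 0.0836
Denominator: 0.1476 + 0.0504 + 0.0836 = 0.2816
P(Segment 3 | x) ≈ 0.297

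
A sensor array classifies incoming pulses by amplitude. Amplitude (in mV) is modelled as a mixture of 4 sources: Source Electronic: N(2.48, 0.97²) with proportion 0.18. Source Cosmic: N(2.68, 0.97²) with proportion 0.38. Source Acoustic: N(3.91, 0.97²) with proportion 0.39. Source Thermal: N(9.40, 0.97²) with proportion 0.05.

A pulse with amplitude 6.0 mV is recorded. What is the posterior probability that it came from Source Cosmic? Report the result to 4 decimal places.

0.0273

Posterior ∝ prior × likelihood, so P(k | x) ∝ π_k f_k(x); normalise over all components.
Component likelihoods at x = 6.0 mV:
  p_Electronic = 0.000568327
  p_Cosmic = 0.00117575
  p_Acoustic = 0.0403681
  p_Thermal = 0.000883575
Prior × likelihood for each component:
  π_Electronic·p_Electronic = 0.18 × 0.000568327 = 0.000102299
  π_Cosmic·p_Cosmic = 0.38 × 0.00117575 = 0.000446785
  π_Acoustic·p_Acoustic = 0.39 × 0.0403681 = 0.0157436
  π_Thermal·p_Thermal = 0.05 × 0.000883575 = 4.41788e-05
Evidence: 0.000102299 + 0.000446785 + 0.0157436 + 4.41788e-05 = 0.0163368
So the posterior for Source Cosmic is 0.000446785 / 0.0163368 ≈ 0.0273.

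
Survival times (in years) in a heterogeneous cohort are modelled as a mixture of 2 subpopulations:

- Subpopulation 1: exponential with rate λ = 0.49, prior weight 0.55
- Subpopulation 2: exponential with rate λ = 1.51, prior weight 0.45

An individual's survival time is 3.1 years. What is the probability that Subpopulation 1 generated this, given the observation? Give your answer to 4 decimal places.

0.9035

Posterior ∝ prior × likelihood, so P(k | x) ∝ π_k f_k(x); normalise over all components.
Component likelihoods at x = 3.1 years:
  f_1 = 0.107276
  f_2 = 0.0139973
Weight by the priors:
  π_1·f_1 = 0.55 × 0.107276 = 0.0590018
  π_2·f_2 = 0.45 × 0.0139973 = 0.00629879
Denominator: 0.0590018 + 0.00629879 = 0.0653006
P(Subpopulation 1 | x) ≈ 0.9035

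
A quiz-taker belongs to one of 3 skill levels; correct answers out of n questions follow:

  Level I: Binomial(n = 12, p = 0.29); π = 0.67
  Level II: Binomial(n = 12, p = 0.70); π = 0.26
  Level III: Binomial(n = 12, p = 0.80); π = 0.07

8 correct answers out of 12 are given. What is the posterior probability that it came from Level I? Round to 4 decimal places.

Posterior ∝ prior × likelihood, so P(k | x) ∝ P(Z=k) f_k(x); normalise over all components.
Evaluate each component's likelihood at the observed value:
  L_I = C(12,8)·0.29^8·0.71^4 = 495·5.00246e-05·0.254117 = 0.00629249
  L_II = C(12,8)·0.70^8·0.30^4 = 495·0.057648·0.0081 = 0.23114
  L_III = C(12,8)·0.80^8·0.20^4 = 495·0.167772·0.0016 = 0.132876
Prior × likelihood for each component:
  P(Z=I)·L_I = 0.67 × 0.00629249 = 0.00421597
  P(Z=II)·L_II = 0.26 × 0.23114 = 0.0600963
  P(Z=III)·L_III = 0.07 × 0.132876 = 0.00930129
Sum: 0.00421597 + 0.0600963 + 0.00930129 = 0.0736136
Responsibility of Level I: 0.00421597 / 0.0736136 ≈ 0.0573

0.0573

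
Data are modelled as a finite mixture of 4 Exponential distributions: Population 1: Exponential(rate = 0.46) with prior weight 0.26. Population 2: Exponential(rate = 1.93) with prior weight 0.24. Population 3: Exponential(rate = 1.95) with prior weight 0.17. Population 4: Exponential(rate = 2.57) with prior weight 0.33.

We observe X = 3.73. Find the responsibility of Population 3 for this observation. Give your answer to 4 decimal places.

By Bayes' theorem, P(k | x) = π_k f_k(x) / Σ_j π_j f_j(x).
Evaluate each component's likelihood at the observed value:
  L_1 = 0.46·e^(−0.46·3.73) = 0.46·e^(−1.7158) = 0.0827171
  L_2 = 1.93·e^(−1.93·3.73) = 1.93·e^(−7.1989) = 0.0014425
  L_3 = 1.95·e^(−1.95·3.73) = 1.95·e^(−7.2735) = 0.00135268
  L_4 = 2.57·e^(−2.57·3.73) = 2.57·e^(−9.5861) = 0.000176499
Unnormalised posteriors:
  π_1·L_1 = 0.26 × 0.0827171 = 0.0215064
  π_2·L_2 = 0.24 × 0.0014425 = 0.000346199
  π_3·L_3 = 0.17 × 0.00135268 = 0.000229955
  π_4·L_4 = 0.33 × 0.000176499 = 5.82447e-05
Marginal: 0.0215064 + 0.000346199 + 0.000229955 + 5.82447e-05 = 0.0221408
So the posterior for Population 3 is 0.000229955 / 0.0221408 ≈ 0.0104.

0.0104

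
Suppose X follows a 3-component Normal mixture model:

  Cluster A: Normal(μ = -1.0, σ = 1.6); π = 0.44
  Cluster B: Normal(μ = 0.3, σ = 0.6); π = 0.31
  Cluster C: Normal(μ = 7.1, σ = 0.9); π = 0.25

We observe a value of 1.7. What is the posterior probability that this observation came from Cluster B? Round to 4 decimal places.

0.3390

P(component k | x) = P(Z=k)·f_k(x) / marginal(x), where marginal(x) = Σ_j P(Z=j)·f_j(x).
Normal densities:
  p_A = 0.0600384
  p_B = 0.0437031
  p_C = 6.75098e-09
Multiply by the mixture weights:
  P(Z=A)·p_A = 0.44 × 0.0600384 = 0.0264169
  P(Z=B)·p_B = 0.31 × 0.0437031 = 0.013548
  P(Z=C)·p_C = 0.25 × 6.75098e-09 = 1.68775e-09
Normaliser: 0.0264169 + 0.013548 + 1.68775e-09 = 0.0399649
P(Cluster B | x) ≈ 0.3390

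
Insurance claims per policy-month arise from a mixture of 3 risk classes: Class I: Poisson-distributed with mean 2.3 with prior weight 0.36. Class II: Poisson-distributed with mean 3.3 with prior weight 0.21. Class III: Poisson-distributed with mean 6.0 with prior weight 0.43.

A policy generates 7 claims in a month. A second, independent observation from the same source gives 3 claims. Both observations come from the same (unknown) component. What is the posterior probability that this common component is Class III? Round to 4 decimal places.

0.7311

Posterior ∝ prior × likelihood, so P(k | x) ∝ P(Z=k) f_k(x); normalise over all components.
Since both observations come from the same component, the likelihood for component k is f_k(x₁)·f_k(x₂).
  L_I = [e^(−2.3)·2.3^7/7! = 0.00677309] × [0.203308] = 0.00137703
  L_II = [e^(−3.3)·3.3^7/7! = 0.0311886] × [0.220912] = 0.00688992
  L_III = [e^(−6.0)·6.0^7/7! = 0.137677] × [0.0892351] = 0.0122856
Weight by the priors:
  P(Z=I)·L_I = 0.36 × 0.00137703 = 0.000495729
  P(Z=II)·L_II = 0.21 × 0.00688992 = 0.00144688
  P(Z=III)·L_III = 0.43 × 0.0122856 = 0.00528281
Sum: 0.000495729 + 0.00144688 + 0.00528281 = 0.00722543
Responsibility of Class III: 0.00528281 / 0.00722543 ≈ 0.7311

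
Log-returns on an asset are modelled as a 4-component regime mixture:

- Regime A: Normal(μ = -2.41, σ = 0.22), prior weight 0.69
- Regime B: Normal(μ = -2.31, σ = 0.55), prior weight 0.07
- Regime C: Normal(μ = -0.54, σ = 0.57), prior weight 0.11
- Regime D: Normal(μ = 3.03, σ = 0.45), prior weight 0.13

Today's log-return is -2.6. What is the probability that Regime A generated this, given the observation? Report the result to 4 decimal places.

By Bayes' theorem, P(k | x) = P(Z=k) f_k(x) / Σ_j P(Z=j) f_j(x).
Evaluate each component's likelihood at the observed value:
  f_A = (1/(0.22·√(2π)))·exp(−(-2.6−-2.41)²/(2·0.22²)) = 1.813374·exp(-0.37293) = 1.24889
  f_B = (1/(0.55·√(2π)))·exp(−(-2.6−-2.31)²/(2·0.55²)) = 0.725350·exp(-0.13901) = 0.631214
  f_C = (1/(0.57·√(2π)))·exp(−(-2.6−-0.54)²/(2·0.57²)) = 0.699899·exp(-6.53062) = 0.00102052
  f_D = (1/(0.45·√(2π)))·exp(−(-2.6−3.03)²/(2·0.45²)) = 0.886538·exp(-78.26395) = 9.08021e-35
Weight by the priors:
  P(Z=A)·f_A = 0.69 × 1.24889 = 0.861734
  P(Z=B)·f_B = 0.07 × 0.631214 = 0.044185
  P(Z=C)·f_C = 0.11 × 0.00102052 = 0.000112257
  P(Z=D)·f_D = 0.13 × 9.08021e-35 = 1.18043e-35
Normaliser: 0.861734 + 0.044185 + 0.000112257 + 1.18043e-35 = 0.906031
Responsibility of Regime A: 0.861734 / 0.906031 ≈ 0.9511

0.9511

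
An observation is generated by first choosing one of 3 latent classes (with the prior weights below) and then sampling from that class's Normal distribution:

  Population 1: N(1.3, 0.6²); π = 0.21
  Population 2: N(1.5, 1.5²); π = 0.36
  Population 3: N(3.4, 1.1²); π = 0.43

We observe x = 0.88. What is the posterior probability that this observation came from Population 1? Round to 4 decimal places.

P(component k | x) = w_k·f_k(x) / marginal(x), where marginal(x) = Σ_j w_j·f_j(x).
Component likelihoods at x = 0.88:
  p_1 = 0.520423
  p_2 = 0.244186
  p_3 = 0.0262949
Weight by the priors:
  w_1·p_1 = 0.21 × 0.520423 = 0.109289
  w_2·p_2 = 0.36 × 0.244186 = 0.0879069
  w_3·p_3 = 0.43 × 0.0262949 = 0.0113068
Sum: 0.109289 + 0.0879069 + 0.0113068 = 0.208503
P(Population 1 | x) = 0.109289 / 0.208503 ≈ 0.5242

0.5242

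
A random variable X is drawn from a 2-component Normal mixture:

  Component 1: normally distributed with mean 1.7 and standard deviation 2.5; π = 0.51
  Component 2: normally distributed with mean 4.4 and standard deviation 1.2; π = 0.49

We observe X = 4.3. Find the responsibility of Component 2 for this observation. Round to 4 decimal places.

0.7740

The responsibility of component k is π_k f_k(x) divided by Σ_j π_j f_j(x).
Component likelihoods at x = 4.3:
  f_1 = (1/(2.5·√(2π)))·exp(−(4.3−1.7)²/(2·2.5²)) = 0.159577·exp(-0.54080) = 0.0929188
  f_2 = (1/(1.2·√(2π)))·exp(−(4.3−4.4)²/(2·1.2²)) = 0.332452·exp(-0.00347) = 0.3313
Unnormalised posteriors:
  π_1·f_1 = 0.51 × 0.0929188 = 0.0473886
  π_2·f_2 = 0.49 × 0.3313 = 0.162337
Normaliser: 0.0473886 + 0.162337 = 0.209725
So the posterior for Component 2 is 0.162337 / 0.209725 ≈ 0.7740.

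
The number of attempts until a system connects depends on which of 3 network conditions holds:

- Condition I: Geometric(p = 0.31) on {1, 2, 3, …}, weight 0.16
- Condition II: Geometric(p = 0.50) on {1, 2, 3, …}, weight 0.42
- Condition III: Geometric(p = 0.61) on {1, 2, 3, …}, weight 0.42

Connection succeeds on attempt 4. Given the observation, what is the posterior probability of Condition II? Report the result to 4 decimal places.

Posterior ∝ prior × likelihood, so P(k | x) ∝ w_k f_k(x); normalise over all components.
Evaluate each component's likelihood at the observed value:
  f_I = 0.31·(1−0.31)^3 = 0.31·0.328509 = 0.101838
  f_II = 0.50·(1−0.50)^3 = 0.50·0.125 = 0.0625
  f_III = 0.61·(1−0.61)^3 = 0.61·0.059319 = 0.0361846
Weight by the priors:
  w_I·f_I = 0.16 × 0.101838 = 0.016294
  w_II·f_II = 0.42 × 0.0625 = 0.02625
  w_III·f_III = 0.42 × 0.0361846 = 0.0151975
Normaliser: 0.016294 + 0.02625 + 0.0151975 = 0.0577416
Responsibility of Condition II: 0.02625 / 0.0577416 ≈ 0.4546

0.4546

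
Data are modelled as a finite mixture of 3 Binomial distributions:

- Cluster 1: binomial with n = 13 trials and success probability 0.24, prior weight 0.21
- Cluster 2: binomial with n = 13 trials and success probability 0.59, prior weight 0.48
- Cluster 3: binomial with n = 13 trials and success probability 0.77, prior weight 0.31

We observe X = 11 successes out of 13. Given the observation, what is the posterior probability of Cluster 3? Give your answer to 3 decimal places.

The responsibility of component k is π_k f_k(x) divided by Σ_j π_j f_j(x).
Component likelihoods at x = 11 successes out of 13:
  L_1 = C(13,11)·0.24^11·0.76^2 = 78·1.52168e-07·0.5776 = 6.8556e-06
  L_2 = C(13,11)·0.59^11·0.41^2 = 78·0.00301559·0.1681 = 0.0395398
  L_3 = C(13,11)·0.77^11·0.23^2 = 78·0.0564154·0.0529 = 0.232781
Prior × likelihood for each component:
  π_1·L_1 = 0.21 × 6.8556e-06 = 1.43968e-06
  π_2·L_2 = 0.48 × 0.0395398 = 0.0189791
  π_3·L_3 = 0.31 × 0.232781 = 0.0721622
Sum: 1.43968e-06 + 0.0189791 + 0.0721622 = 0.0911428
Responsibility of Cluster 3: 0.0721622 / 0.0911428 ≈ 0.792

0.792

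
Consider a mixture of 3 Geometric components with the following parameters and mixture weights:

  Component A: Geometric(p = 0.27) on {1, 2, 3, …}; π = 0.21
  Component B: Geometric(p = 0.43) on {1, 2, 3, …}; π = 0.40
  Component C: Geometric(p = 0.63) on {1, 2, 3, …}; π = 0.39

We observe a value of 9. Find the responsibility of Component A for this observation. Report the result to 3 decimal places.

Posterior ∝ prior × likelihood, so P(k | x) ∝ π_k f_k(x); normalise over all components.
Evaluate each component's likelihood at the observed value:
  L_A = 0.0217744
  L_B = 0.00479145
  L_C = 0.000221286
Weight by the priors:
  π_A·L_A = 0.21 × 0.0217744 = 0.00457263
  π_B·L_B = 0.40 × 0.00479145 = 0.00191658
  π_C·L_C = 0.39 × 0.000221286 = 8.63016e-05
Marginal: 0.00457263 + 0.00191658 + 8.63016e-05 = 0.00657551
So the posterior for Component A is 0.00457263 / 0.00657551 ≈ 0.695.

0.695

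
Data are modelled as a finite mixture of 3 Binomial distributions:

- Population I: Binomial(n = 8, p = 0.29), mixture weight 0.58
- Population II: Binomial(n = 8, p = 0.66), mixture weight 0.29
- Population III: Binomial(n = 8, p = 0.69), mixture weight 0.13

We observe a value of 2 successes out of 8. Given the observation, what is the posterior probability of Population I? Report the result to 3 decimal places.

Apply Bayes' rule: the posterior for each component is proportional to its prior times its likelihood at x.
Evaluate each component's likelihood at the observed value:
  L_I = 0.301651
  L_II = 0.0188417
  L_III = 0.0118311
Multiply by the mixture weights:
  w_I·L_I = 0.58 × 0.301651 = 0.174957
  w_II·L_II = 0.29 × 0.0188417 = 0.00546408
  w_III·L_III = 0.13 × 0.0118311 = 0.00153805
Sum: 0.174957 + 0.00546408 + 0.00153805 = 0.181959
So the posterior for Population I is 0.174957 / 0.181959 ≈ 0.962.

0.962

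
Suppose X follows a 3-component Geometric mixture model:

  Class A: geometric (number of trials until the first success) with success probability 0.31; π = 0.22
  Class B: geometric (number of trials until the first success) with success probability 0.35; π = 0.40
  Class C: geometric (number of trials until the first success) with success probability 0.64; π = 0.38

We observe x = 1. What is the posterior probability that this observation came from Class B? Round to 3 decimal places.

0.310

Posterior ∝ prior × likelihood, so P(k | x) ∝ π_k f_k(x); normalise over all components.
Evaluate each component's likelihood at the observed value:
  L_A = 0.31
  L_B = 0.35
  L_C = 0.64
Multiply by the mixture weights:
  π_A·L_A = 0.22 × 0.31 = 0.0682
  π_B·L_B = 0.40 × 0.35 = 0.14
  π_C·L_C = 0.38 × 0.64 = 0.2432
Normaliser: 0.0682 + 0.14 + 0.2432 = 0.4514
So the posterior for Class B is 0.14 / 0.4514 ≈ 0.310.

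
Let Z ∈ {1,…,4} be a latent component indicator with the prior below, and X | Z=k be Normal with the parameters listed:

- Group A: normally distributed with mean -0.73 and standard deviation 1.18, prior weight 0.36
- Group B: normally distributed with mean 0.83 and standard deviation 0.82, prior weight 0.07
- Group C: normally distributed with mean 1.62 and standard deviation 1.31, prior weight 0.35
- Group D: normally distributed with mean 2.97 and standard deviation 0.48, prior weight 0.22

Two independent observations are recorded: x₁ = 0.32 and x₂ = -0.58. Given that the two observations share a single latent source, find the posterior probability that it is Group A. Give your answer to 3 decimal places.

The responsibility of component k is π_k f_k(x) divided by Σ_j π_j f_j(x).
Since both observations come from the same component, the likelihood for component k is f_k(x₁)·f_k(x₂).
  p_A = [(1/(1.18·√(2π)))·exp(−(0.32−-0.73)²/(2·1.18²)) = 0.338087·exp(-0.39590) = 0.227558] × [0.335366] = 0.0763151
  p_B = [(1/(0.82·√(2π)))·exp(−(0.32−0.83)²/(2·0.82²)) = 0.486515·exp(-0.19341) = 0.400958] × [0.110931] = 0.0444786
  p_C = [(1/(1.31·√(2π)))·exp(−(0.32−1.62)²/(2·1.31²)) = 0.304536·exp(-0.49240) = 0.18612] × [0.0743375] = 0.0138357
  p_D = [(1/(0.48·√(2π)))·exp(−(0.32−2.97)²/(2·0.48²)) = 0.831130·exp(-15.23980) = 2.00036e-07] × [1.10172e-12] = 2.20384e-19
Prior × likelihood for each component:
  π_A·p_A = 0.36 × 0.0763151 = 0.0274734
  π_B·p_B = 0.07 × 0.0444786 = 0.0031135
  π_C·p_C = 0.35 × 0.0138357 = 0.0048425
  π_D·p_D = 0.22 × 2.20384e-19 = 4.84845e-20
Sum: 0.0274734 + 0.0031135 + 0.0048425 + 4.84845e-20 = 0.0354294
Responsibility of Group A: 0.0274734 / 0.0354294 ≈ 0.775

0.775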